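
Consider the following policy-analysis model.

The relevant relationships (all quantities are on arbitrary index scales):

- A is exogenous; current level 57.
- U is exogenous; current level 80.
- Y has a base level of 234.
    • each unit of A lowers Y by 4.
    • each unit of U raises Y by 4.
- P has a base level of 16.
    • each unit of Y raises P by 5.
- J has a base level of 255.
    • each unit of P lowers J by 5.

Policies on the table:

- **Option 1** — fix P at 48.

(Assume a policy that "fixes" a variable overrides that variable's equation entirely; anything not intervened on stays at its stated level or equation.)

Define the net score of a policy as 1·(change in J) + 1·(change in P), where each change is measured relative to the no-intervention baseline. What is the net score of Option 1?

6392

Baseline:
  A = 57
  U = 80
  Y = 234 − 4·57 + 4·80 = 326
  P = 16 + 5·326 = 1646
  J = 255 − 5·1646 = -7975
Option 1 (P := 48):
  A = 57
  U = 80
  Y = 234 − 4·57 + 4·80 = 326
  P = 48
  J = 255 − 5·48 = 15
ΔJ = 15 − (-7975) = 7990; ΔP = 48 − 1646 = -1598
Score = 1·7990 + 1·(-1598) = 6392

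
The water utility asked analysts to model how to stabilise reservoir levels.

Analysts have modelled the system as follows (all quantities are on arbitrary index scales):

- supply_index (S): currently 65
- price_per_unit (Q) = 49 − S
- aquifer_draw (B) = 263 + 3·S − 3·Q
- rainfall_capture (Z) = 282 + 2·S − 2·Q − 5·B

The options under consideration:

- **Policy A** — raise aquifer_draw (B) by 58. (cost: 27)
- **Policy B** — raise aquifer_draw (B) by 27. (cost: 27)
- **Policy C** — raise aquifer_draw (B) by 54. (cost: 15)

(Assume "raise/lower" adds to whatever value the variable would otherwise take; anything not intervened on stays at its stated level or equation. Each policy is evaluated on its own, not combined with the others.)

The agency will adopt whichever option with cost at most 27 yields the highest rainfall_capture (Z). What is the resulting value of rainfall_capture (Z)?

-2221

Policy A (B + 58):
  S = 65
  Q = 49 − 65 = -16
  B = 263 + 3·65 − 3·(-16) (+58 from intervention) = 564
  Z = 282 + 2·65 − 2·(-16) − 5·564 = -2376
Policy B (B + 27):
  S = 65
  Q = 49 − 65 = -16
  B = 263 + 3·65 − 3·(-16) (+27 from intervention) = 533
  Z = 282 + 2·65 − 2·(-16) − 5·533 = -2221
Policy C (B + 54):
  S = 65
  Q = 49 − 65 = -16
  B = 263 + 3·65 − 3·(-16) (+54 from intervention) = 560
  Z = 282 + 2·65 − 2·(-16) − 5·560 = -2356
Comparing — Policy A: Z=-2376, Policy B: Z=-2221, Policy C: Z=-2356. Highest is -2221 (Policy B).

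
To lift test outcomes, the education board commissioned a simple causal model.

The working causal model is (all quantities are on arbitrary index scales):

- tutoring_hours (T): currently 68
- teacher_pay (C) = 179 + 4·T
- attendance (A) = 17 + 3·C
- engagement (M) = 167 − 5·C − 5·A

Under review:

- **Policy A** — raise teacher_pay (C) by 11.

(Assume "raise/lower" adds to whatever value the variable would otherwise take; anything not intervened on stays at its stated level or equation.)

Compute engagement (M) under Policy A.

Policy A (C + 11):
  T = 68
  C = 179 + 4·68 (+11 from intervention) = 462
  A = 17 + 3·462 = 1403
  M = 167 − 5·462 − 5·1403 = -9158

-9158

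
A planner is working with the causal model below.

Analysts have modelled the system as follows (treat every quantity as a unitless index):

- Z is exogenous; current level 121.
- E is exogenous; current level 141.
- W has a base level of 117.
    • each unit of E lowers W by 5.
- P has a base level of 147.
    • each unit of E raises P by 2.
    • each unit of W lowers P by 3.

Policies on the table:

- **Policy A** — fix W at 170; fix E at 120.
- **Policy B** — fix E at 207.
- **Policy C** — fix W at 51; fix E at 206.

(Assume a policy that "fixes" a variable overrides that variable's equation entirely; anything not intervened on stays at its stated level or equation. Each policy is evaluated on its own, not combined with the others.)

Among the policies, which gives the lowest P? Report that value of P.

-123

Policy A (W := 170, E := 120):
  E = 120
  W = 170
  P = 147 + 2·120 − 3·170 = -123
Policy B (E := 207):
  E = 207
  W = 117 − 5·207 = -918
  P = 147 + 2·207 − 3·(-918) = 3315
Policy C (W := 51, E := 206):
  E = 206
  W = 51
  P = 147 + 2·206 − 3·51 = 406
Comparing — Policy A: P=-123, Policy B: P=3315, Policy C: P=406. Lowest is -123 (Policy A).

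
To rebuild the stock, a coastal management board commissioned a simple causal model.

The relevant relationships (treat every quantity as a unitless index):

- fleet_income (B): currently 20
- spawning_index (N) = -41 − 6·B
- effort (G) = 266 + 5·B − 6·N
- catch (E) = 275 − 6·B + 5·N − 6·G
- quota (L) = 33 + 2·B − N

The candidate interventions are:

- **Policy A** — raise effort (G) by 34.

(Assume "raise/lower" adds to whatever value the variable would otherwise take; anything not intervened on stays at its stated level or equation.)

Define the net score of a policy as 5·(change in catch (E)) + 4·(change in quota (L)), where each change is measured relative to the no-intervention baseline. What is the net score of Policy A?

-1020

Baseline:
  B = 20
  N = -41 − 6·20 = -161
  G = 266 + 5·20 − 6·(-161) = 1332
  E = 275 − 6·20 + 5·(-161) − 6·1332 = -8642
  L = 33 + 2·20 − (-161) = 234
Policy A (G + 34):
  B = 20
  N = -41 − 6·20 = -161
  G = 266 + 5·20 − 6·(-161) (+34 from intervention) = 1366
  E = 275 − 6·20 + 5·(-161) − 6·1366 = -8846
  L = 33 + 2·20 − (-161) = 234
ΔE = -8846 − (-8642) = -204; ΔL = 234 − 234 = 0
Score = 5·(-204) + 4·0 = -1020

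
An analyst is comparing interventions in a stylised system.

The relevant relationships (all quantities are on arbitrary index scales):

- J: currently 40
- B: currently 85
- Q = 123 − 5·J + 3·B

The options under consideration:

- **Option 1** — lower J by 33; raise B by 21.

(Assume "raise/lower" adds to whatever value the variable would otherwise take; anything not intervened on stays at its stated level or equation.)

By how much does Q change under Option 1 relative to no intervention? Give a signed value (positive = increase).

Baseline:
  J = 40
  B = 85
  Q = 123 − 5·40 + 3·85 = 178
Option 1 (J − 33, B + 21):
  J = 40 − 33 = 7
  B = 85 + 21 = 106
  Q = 123 − 5·7 + 3·106 = 406
Change in Q: 406 − 178 = 228

228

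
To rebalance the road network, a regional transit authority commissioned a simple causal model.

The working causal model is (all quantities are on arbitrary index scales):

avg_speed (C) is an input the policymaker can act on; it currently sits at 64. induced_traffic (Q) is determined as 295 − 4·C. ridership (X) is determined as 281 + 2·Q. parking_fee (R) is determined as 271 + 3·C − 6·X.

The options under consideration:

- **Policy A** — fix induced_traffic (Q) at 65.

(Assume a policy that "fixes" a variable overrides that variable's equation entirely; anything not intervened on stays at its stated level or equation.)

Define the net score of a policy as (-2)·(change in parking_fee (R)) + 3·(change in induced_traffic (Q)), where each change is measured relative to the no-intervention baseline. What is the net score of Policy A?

Baseline:
  C = 64
  Q = 295 − 4·64 = 39
  X = 281 + 2·39 = 359
  R = 271 + 3·64 − 6·359 = -1691
Policy A (Q := 65):
  C = 64
  Q = 65
  X = 281 + 2·65 = 411
  R = 271 + 3·64 − 6·411 = -2003
ΔR = -2003 − (-1691) = -312; ΔQ = 65 − 39 = 26
Score = (-2)·(-312) + 3·26 = 702

702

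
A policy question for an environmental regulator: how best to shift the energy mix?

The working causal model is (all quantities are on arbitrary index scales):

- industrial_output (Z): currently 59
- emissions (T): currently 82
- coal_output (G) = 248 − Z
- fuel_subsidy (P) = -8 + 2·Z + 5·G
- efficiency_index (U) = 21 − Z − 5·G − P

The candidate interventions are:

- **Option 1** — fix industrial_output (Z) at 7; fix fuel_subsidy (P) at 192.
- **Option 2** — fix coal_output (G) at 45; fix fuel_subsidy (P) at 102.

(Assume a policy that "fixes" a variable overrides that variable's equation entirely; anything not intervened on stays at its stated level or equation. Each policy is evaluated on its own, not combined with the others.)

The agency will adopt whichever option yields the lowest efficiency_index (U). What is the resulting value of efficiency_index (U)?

-1383

Option 1 (Z := 7, P := 192):
  Z = 7
  G = 248 − 7 = 241
  P = 192
  U = 21 − 7 − 5·241 − 192 = -1383
Option 2 (G := 45, P := 102):
  Z = 59
  G = 45
  P = 102
  U = 21 − 59 − 5·45 − 102 = -365
Comparing — Option 1: U=-1383, Option 2: U=-365. Lowest is -1383 (Option 1).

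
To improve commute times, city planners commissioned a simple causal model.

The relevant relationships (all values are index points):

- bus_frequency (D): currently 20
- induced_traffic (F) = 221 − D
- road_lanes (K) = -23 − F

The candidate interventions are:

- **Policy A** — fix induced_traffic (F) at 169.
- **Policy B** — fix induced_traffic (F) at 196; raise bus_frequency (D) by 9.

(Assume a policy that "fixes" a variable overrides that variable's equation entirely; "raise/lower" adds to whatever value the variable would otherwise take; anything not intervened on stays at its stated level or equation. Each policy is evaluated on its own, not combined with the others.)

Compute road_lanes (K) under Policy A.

Policy A (F := 169):
  D = 20
  F = 169
  K = -23 − 169 = -192

-192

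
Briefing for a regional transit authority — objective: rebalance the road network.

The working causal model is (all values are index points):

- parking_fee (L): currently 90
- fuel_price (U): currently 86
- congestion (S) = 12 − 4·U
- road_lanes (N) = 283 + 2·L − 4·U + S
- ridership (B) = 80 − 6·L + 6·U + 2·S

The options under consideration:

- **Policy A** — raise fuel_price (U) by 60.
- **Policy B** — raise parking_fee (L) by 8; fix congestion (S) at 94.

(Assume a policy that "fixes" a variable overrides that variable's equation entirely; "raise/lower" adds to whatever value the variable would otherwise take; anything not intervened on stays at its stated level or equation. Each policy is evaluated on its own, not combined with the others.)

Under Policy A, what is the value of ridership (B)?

-728

Policy A (U + 60):
  L = 90
  U = 86 + 60 = 146
  S = 12 − 4·146 = -572
  B = 80 − 6·90 + 6·146 + 2·(-572) = -728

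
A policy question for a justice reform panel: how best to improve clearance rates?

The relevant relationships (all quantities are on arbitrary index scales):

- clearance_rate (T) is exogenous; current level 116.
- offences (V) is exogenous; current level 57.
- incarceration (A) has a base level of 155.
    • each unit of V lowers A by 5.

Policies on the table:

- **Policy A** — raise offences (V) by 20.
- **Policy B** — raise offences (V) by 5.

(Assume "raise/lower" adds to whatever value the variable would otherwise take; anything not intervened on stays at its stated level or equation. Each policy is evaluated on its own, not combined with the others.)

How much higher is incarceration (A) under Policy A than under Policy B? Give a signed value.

-75

Policy A (V + 20):
  V = 57 + 20 = 77
  A = 155 − 5·77 = -230
Policy B (V + 5):
  V = 57 + 5 = 62
  A = 155 − 5·62 = -155
A: -230 − (-155) = -75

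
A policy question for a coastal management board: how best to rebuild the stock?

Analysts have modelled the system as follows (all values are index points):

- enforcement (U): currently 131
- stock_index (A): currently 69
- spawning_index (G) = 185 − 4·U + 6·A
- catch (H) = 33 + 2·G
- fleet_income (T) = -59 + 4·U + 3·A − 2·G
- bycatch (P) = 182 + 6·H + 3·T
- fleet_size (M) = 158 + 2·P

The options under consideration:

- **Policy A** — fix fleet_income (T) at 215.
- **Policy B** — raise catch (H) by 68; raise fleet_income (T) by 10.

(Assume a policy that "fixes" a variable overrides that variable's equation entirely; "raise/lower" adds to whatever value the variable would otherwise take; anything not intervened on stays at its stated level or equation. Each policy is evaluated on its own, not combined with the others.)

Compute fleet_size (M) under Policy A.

Policy A (T := 215):
  U = 131
  A = 69
  G = 185 − 4·131 + 6·69 = 75
  H = 33 + 2·75 = 183
  T = 215
  P = 182 + 6·183 + 3·215 = 1925
  M = 158 + 2·1925 = 4008

4008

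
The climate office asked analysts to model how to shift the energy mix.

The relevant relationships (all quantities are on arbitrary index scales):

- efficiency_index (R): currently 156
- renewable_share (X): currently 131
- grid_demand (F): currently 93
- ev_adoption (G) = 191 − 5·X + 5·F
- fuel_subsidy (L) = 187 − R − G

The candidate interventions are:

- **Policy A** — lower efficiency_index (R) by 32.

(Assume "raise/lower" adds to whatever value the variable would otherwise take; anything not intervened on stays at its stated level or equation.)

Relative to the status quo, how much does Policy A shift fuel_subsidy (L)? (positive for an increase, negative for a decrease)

32

Baseline:
  R = 156
  X = 131
  F = 93
  G = 191 − 5·131 + 5·93 = 1
  L = 187 − 156 − 1 = 30
Policy A (R − 32):
  R = 156 − 32 = 124
  X = 131
  F = 93
  G = 191 − 5·131 + 5·93 = 1
  L = 187 − 124 − 1 = 62
Change in L: 62 − 30 = 32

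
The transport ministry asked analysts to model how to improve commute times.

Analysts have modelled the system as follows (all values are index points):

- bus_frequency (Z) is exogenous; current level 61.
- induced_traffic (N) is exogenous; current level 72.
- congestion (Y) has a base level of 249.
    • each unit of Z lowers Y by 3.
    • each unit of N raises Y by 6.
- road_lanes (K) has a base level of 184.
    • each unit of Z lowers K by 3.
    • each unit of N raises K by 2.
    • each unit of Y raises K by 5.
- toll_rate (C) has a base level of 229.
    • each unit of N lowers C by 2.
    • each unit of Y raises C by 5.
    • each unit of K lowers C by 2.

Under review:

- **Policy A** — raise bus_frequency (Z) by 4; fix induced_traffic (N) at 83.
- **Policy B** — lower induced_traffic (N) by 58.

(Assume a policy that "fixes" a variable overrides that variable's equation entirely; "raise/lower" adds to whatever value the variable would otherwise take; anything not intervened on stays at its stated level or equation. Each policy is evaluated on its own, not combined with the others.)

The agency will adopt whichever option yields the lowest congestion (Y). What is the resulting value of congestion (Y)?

Policy A (Z + 4, N := 83):
  Z = 61 + 4 = 65
  N = 83
  Y = 249 − 3·65 + 6·83 = 552
Policy B (N − 58):
  Z = 61
  N = 72 − 58 = 14
  Y = 249 − 3·61 + 6·14 = 150
Comparing — Policy A: Y=552, Policy B: Y=150. Lowest is 150 (Policy B).

150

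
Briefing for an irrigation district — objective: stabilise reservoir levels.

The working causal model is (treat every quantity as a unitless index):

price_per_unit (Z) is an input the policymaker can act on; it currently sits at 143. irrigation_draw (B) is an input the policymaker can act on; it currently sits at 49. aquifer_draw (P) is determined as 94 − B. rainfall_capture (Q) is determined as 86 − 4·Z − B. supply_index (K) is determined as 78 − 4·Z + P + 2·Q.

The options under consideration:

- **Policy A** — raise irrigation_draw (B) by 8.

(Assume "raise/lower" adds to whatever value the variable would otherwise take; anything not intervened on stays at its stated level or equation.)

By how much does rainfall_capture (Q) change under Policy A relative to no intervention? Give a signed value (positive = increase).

Baseline:
  Z = 143
  B = 49
  Q = 86 − 4·143 − 49 = -535
Policy A (B + 8):
  Z = 143
  B = 49 + 8 = 57
  Q = 86 − 4·143 − 57 = -543
Change in Q: -543 − (-535) = -8

-8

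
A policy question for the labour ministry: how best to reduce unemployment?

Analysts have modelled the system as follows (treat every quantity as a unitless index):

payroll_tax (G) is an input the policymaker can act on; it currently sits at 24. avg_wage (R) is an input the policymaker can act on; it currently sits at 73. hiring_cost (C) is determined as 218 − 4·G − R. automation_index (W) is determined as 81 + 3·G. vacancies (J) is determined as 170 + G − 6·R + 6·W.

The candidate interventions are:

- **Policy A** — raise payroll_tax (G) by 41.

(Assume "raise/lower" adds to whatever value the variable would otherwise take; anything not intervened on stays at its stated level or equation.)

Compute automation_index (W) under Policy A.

Policy A (G + 41):
  G = 24 + 41 = 65
  W = 81 + 3·65 = 276

276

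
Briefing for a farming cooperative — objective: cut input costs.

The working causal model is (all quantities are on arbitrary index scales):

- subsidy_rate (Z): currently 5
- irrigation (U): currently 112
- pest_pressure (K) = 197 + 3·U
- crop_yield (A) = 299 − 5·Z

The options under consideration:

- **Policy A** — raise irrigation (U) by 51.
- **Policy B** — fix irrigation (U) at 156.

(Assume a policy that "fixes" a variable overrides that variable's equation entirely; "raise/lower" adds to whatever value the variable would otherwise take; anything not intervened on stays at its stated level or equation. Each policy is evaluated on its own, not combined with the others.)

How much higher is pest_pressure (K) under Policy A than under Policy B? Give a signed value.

21

Policy A (U + 51):
  U = 112 + 51 = 163
  K = 197 + 3·163 = 686
Policy B (U := 156):
  U = 156
  K = 197 + 3·156 = 665
K: 686 − 665 = 21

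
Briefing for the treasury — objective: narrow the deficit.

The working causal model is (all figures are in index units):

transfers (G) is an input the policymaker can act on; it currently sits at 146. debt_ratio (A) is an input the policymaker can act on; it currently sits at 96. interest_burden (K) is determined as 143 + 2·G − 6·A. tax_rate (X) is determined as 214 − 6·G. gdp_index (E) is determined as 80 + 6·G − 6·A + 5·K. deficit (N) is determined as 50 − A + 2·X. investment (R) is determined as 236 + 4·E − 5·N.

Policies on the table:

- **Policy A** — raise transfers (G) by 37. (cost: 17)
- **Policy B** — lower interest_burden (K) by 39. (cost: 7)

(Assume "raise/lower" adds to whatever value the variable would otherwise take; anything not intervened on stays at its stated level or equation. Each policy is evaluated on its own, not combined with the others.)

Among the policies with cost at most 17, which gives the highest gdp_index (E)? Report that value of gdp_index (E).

Policy A (G + 37):
  G = 146 + 37 = 183
  A = 96
  K = 143 + 2·183 − 6·96 = -67
  E = 80 + 6·183 − 6·96 + 5·(-67) = 267
Policy B (K − 39):
  G = 146
  A = 96
  K = 143 + 2·146 − 6·96 (−39 from intervention) = -180
  E = 80 + 6·146 − 6·96 + 5·(-180) = -520
Comparing — Policy A: E=267, Policy B: E=-520. Highest is 267 (Policy A).

267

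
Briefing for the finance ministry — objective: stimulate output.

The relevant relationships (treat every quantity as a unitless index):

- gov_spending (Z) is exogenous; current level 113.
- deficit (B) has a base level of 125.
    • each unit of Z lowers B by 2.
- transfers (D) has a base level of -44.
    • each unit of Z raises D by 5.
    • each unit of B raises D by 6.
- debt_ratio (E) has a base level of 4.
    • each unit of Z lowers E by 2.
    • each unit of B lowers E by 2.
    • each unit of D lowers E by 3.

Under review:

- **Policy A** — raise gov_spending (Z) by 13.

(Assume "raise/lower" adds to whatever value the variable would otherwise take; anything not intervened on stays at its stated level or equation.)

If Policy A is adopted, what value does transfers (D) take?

-176

Policy A (Z + 13):
  Z = 113 + 13 = 126
  B = 125 − 2·126 = -127
  D = -44 + 5·126 + 6·(-127) = -176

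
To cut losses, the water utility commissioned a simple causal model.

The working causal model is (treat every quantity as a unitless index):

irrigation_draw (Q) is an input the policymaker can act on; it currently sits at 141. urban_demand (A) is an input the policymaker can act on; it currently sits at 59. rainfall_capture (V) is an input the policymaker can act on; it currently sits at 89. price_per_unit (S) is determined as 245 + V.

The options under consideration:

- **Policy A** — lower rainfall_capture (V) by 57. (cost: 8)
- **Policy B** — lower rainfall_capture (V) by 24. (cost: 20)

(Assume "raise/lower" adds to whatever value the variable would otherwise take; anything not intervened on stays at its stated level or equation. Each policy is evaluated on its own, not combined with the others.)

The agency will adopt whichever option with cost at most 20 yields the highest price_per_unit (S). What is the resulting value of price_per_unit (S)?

310

Policy A (V − 57):
  V = 89 − 57 = 32
  S = 245 + 32 = 277
Policy B (V − 24):
  V = 89 − 24 = 65
  S = 245 + 65 = 310
Comparing — Policy A: S=277, Policy B: S=310. Highest is 310 (Policy B).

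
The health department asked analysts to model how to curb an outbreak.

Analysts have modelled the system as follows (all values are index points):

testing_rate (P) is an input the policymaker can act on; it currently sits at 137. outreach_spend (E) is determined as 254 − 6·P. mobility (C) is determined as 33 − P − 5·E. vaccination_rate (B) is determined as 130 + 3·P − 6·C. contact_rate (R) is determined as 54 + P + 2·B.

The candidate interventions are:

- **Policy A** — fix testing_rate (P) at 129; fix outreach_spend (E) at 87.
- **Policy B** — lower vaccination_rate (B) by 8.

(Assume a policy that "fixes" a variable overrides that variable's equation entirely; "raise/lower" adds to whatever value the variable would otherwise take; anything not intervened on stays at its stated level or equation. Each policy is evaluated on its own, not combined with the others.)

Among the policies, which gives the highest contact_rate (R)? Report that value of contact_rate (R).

Policy A (P := 129, E := 87):
  P = 129
  E = 87
  C = 33 − 129 − 5·87 = -531
  B = 130 + 3·129 − 6·(-531) = 3703
  R = 54 + 129 + 2·3703 = 7589
Policy B (B − 8):
  P = 137
  E = 254 − 6·137 = -568
  C = 33 − 137 − 5·(-568) = 2736
  B = 130 + 3·137 − 6·2736 (−8 from intervention) = -15883
  R = 54 + 137 + 2·(-15883) = -31575
Comparing — Policy A: R=7589, Policy B: R=-31575. Highest is 7589 (Policy A).

7589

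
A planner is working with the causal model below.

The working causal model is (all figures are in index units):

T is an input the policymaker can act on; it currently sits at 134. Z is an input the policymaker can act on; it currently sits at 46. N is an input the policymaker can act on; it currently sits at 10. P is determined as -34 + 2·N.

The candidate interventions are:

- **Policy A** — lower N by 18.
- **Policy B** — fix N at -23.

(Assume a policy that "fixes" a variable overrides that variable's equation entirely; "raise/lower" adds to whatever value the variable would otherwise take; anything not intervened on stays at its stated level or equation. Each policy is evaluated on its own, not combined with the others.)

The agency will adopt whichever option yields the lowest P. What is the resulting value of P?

-80

Policy A (N − 18):
  N = 10 − 18 = -8
  P = -34 + 2·(-8) = -50
Policy B (N := -23):
  N = -23
  P = -34 + 2·(-23) = -80
Comparing — Policy A: P=-50, Policy B: P=-80. Lowest is -80 (Policy B).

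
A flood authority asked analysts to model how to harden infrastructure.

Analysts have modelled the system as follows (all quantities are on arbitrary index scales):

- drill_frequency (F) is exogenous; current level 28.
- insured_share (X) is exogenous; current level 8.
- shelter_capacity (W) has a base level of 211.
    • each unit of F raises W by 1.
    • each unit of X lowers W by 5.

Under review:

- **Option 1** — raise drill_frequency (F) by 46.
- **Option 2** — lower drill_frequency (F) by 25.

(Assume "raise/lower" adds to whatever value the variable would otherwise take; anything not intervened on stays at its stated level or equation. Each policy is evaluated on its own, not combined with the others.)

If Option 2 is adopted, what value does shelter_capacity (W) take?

Option 2 (F − 25):
  F = 28 − 25 = 3
  X = 8
  W = 211 + 3 − 5·8 = 174

174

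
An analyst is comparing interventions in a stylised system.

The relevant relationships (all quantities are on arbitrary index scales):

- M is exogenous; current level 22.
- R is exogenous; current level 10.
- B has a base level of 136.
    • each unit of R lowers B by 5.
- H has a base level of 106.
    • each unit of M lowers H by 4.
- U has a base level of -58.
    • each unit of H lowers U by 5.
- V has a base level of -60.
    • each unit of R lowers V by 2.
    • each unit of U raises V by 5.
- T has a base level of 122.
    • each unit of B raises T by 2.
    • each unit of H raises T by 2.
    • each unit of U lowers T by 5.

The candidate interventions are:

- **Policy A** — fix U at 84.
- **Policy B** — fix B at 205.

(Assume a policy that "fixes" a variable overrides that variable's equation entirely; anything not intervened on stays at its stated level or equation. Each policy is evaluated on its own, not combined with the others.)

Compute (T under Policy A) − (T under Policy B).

Policy A (U := 84):
  M = 22
  R = 10
  B = 136 − 5·10 = 86
  H = 106 − 4·22 = 18
  U = 84
  T = 122 + 2·86 + 2·18 − 5·84 = -90
Policy B (B := 205):
  M = 22
  R = 10
  B = 205
  H = 106 − 4·22 = 18
  U = -58 − 5·18 = -148
  T = 122 + 2·205 + 2·18 − 5·(-148) = 1308
T: -90 − 1308 = -1398

-1398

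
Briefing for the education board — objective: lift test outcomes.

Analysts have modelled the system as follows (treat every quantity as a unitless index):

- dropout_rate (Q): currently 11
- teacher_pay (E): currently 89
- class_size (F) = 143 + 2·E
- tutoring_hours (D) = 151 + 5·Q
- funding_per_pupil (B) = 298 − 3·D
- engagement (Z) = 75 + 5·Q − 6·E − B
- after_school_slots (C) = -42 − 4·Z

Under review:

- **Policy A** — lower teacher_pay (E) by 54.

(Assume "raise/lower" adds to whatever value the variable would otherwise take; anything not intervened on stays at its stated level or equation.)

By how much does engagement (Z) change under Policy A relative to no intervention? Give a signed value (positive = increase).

324

Baseline:
  Q = 11
  E = 89
  D = 151 + 5·11 = 206
  B = 298 − 3·206 = -320
  Z = 75 + 5·11 − 6·89 − (-320) = -84
Policy A (E − 54):
  Q = 11
  E = 89 − 54 = 35
  D = 151 + 5·11 = 206
  B = 298 − 3·206 = -320
  Z = 75 + 5·11 − 6·35 − (-320) = 240
Change in Z: 240 − (-84) = 324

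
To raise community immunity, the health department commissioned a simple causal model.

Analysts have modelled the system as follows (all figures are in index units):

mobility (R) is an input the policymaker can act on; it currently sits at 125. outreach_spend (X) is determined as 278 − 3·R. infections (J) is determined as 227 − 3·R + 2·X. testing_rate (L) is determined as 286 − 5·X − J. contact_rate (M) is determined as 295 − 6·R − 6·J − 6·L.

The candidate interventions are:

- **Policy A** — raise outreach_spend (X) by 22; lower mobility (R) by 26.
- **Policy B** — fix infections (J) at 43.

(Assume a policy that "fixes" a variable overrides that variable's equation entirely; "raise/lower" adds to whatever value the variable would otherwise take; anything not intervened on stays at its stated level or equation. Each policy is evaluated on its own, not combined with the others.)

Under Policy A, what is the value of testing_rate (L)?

Policy A (X + 22, R − 26):
  R = 125 − 26 = 99
  X = 278 − 3·99 (+22 from intervention) = 3
  J = 227 − 3·99 + 2·3 = -64
  L = 286 − 5·3 − (-64) = 335

335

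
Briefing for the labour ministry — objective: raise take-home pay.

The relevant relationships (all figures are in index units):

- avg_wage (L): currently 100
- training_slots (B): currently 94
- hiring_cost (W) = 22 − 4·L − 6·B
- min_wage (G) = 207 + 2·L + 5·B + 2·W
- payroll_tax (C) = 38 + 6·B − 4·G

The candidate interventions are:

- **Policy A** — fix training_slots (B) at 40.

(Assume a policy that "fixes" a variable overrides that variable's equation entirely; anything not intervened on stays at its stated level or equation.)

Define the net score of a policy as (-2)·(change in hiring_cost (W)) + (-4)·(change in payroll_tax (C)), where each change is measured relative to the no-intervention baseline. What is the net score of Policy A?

6696

Baseline:
  L = 100
  B = 94
  W = 22 − 4·100 − 6·94 = -942
  G = 207 + 2·100 + 5·94 + 2·(-942) = -1007
  C = 38 + 6·94 − 4·(-1007) = 4630
Policy A (B := 40):
  L = 100
  B = 40
  W = 22 − 4·100 − 6·40 = -618
  G = 207 + 2·100 + 5·40 + 2·(-618) = -629
  C = 38 + 6·40 − 4·(-629) = 2794
ΔW = -618 − (-942) = 324; ΔC = 2794 − 4630 = -1836
Score = (-2)·324 + (-4)·(-1836) = 6696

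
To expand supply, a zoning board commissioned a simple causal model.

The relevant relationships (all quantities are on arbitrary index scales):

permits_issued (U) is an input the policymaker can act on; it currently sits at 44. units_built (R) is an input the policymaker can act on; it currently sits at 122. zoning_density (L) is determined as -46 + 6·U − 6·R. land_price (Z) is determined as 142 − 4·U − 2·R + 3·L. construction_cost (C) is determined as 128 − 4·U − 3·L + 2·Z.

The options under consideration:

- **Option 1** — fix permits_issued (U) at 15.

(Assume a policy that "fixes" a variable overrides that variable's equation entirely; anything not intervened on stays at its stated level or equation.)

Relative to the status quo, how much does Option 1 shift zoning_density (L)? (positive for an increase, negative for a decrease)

Baseline:
  U = 44
  R = 122
  L = -46 + 6·44 − 6·122 = -514
Option 1 (U := 15):
  U = 15
  R = 122
  L = -46 + 6·15 − 6·122 = -688
Change in L: -688 − (-514) = -174

-174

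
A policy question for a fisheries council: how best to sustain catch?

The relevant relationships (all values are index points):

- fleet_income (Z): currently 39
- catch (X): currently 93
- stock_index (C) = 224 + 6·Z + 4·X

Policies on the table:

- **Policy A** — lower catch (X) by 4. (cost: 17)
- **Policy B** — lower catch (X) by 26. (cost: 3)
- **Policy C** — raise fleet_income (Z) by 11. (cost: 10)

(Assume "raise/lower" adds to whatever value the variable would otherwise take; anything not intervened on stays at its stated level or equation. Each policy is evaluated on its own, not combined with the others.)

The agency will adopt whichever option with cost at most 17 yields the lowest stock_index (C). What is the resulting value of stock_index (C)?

Policy A (X − 4):
  Z = 39
  X = 93 − 4 = 89
  C = 224 + 6·39 + 4·89 = 814
Policy B (X − 26):
  Z = 39
  X = 93 − 26 = 67
  C = 224 + 6·39 + 4·67 = 726
Policy C (Z + 11):
  Z = 39 + 11 = 50
  X = 93
  C = 224 + 6·50 + 4·93 = 896
Comparing — Policy A: C=814, Policy B: C=726, Policy C: C=896. Lowest is 726 (Policy B).

726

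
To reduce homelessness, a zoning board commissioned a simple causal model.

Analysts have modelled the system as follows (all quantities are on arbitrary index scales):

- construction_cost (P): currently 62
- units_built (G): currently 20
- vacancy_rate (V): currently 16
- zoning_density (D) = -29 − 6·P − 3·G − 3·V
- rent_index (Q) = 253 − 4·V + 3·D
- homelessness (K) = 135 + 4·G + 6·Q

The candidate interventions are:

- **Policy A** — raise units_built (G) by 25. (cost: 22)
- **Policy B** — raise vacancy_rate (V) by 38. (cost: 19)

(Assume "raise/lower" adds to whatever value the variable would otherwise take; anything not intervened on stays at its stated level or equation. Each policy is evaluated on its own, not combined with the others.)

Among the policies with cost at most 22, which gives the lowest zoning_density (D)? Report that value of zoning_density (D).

-623

Policy A (G + 25):
  P = 62
  G = 20 + 25 = 45
  V = 16
  D = -29 − 6·62 − 3·45 − 3·16 = -584
Policy B (V + 38):
  P = 62
  G = 20
  V = 16 + 38 = 54
  D = -29 − 6·62 − 3·20 − 3·54 = -623
Comparing — Policy A: D=-584, Policy B: D=-623. Lowest is -623 (Policy B).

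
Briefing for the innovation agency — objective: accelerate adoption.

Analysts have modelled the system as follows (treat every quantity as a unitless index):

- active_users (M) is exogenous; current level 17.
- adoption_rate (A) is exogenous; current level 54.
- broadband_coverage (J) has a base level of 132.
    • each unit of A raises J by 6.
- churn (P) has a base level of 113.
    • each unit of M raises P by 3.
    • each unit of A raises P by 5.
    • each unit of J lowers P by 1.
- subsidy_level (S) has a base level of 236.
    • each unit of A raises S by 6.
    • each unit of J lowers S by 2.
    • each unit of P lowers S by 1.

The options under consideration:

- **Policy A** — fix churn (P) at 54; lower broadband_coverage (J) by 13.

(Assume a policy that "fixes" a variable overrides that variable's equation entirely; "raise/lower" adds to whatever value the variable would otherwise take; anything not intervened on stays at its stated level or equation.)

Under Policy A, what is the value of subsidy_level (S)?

Policy A (P := 54, J − 13):
  M = 17
  A = 54
  J = 132 + 6·54 (−13 from intervention) = 443
  P = 54
  S = 236 + 6·54 − 2·443 − 54 = -380

-380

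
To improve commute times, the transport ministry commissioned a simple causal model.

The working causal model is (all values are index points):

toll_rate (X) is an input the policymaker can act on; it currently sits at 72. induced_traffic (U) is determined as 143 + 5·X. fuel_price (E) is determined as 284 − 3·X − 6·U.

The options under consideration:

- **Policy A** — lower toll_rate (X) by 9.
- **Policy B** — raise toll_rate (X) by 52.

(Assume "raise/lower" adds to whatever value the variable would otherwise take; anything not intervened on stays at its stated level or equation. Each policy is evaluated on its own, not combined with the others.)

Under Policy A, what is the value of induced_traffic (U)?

Policy A (X − 9):
  X = 72 − 9 = 63
  U = 143 + 5·63 = 458

458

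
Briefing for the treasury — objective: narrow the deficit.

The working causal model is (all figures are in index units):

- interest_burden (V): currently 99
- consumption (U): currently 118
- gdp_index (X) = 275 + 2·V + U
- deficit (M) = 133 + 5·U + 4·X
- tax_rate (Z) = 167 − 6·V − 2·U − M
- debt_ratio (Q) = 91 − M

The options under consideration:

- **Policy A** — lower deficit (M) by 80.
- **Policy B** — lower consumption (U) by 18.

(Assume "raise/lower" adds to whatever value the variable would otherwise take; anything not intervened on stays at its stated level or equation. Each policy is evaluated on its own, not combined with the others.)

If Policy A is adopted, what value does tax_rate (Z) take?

-3670

Policy A (M − 80):
  V = 99
  U = 118
  X = 275 + 2·99 + 118 = 591
  M = 133 + 5·118 + 4·591 (−80 from intervention) = 3007
  Z = 167 − 6·99 − 2·118 − 3007 = -3670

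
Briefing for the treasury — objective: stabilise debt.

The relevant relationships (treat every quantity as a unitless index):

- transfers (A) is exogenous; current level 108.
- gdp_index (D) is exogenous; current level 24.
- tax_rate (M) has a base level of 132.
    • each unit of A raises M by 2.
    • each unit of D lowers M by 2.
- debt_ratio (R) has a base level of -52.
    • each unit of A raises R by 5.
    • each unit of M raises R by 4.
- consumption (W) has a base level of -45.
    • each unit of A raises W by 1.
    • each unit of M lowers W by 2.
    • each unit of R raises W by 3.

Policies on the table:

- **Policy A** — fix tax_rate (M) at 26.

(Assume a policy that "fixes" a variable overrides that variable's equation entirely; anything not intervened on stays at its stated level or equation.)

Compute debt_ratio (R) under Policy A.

592

Policy A (M := 26):
  A = 108
  D = 24
  M = 26
  R = -52 + 5·108 + 4·26 = 592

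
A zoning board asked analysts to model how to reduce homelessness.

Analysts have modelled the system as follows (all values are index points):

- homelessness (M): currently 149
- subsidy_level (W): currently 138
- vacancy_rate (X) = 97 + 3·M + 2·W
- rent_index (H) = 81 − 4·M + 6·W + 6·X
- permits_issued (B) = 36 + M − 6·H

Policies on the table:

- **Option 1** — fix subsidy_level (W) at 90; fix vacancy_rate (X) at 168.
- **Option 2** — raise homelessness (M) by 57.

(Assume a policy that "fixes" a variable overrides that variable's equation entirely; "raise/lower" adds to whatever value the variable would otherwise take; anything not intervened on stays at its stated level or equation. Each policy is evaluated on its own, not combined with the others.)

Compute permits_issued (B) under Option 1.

-6013

Option 1 (W := 90, X := 168):
  M = 149
  W = 90
  X = 168
  H = 81 − 4·149 + 6·90 + 6·168 = 1033
  B = 36 + 149 − 6·1033 = -6013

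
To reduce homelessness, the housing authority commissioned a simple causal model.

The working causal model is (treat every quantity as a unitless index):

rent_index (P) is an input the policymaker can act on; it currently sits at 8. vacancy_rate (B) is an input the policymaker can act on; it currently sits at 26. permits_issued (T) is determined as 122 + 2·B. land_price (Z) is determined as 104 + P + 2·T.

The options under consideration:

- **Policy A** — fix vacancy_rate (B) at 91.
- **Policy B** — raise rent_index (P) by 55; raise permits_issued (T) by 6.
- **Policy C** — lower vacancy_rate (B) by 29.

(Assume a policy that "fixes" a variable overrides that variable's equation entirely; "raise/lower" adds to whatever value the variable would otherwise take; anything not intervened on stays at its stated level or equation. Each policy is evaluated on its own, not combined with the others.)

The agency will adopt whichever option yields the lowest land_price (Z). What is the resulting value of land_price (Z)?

Policy A (B := 91):
  P = 8
  B = 91
  T = 122 + 2·91 = 304
  Z = 104 + 8 + 2·304 = 720
Policy B (P + 55, T + 6):
  P = 8 + 55 = 63
  B = 26
  T = 122 + 2·26 (+6 from intervention) = 180
  Z = 104 + 63 + 2·180 = 527
Policy C (B − 29):
  P = 8
  B = 26 − 29 = -3
  T = 122 + 2·(-3) = 116
  Z = 104 + 8 + 2·116 = 344
Comparing — Policy A: Z=720, Policy B: Z=527, Policy C: Z=344. Lowest is 344 (Policy C).

344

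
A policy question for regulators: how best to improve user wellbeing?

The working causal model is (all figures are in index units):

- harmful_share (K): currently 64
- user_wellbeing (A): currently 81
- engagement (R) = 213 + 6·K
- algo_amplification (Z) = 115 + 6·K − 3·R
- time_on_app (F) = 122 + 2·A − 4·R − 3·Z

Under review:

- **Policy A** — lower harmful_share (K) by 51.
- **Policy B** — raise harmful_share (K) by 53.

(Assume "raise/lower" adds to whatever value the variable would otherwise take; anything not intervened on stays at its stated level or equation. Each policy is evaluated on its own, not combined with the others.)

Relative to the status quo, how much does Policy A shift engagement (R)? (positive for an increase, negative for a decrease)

Baseline:
  K = 64
  R = 213 + 6·64 = 597
Policy A (K − 51):
  K = 64 − 51 = 13
  R = 213 + 6·13 = 291
Change in R: 291 − 597 = -306

-306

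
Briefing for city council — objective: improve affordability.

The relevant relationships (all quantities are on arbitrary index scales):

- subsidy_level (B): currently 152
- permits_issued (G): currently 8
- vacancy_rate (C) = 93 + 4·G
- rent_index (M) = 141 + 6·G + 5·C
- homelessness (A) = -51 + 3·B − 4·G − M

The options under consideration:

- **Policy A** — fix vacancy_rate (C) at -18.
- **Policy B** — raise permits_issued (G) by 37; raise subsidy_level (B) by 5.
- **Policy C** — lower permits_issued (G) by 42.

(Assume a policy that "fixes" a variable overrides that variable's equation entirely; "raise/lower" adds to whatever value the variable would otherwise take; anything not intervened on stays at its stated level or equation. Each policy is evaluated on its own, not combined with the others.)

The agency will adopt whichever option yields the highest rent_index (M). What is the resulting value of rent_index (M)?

Policy A (C := -18):
  G = 8
  C = -18
  M = 141 + 6·8 + 5·(-18) = 99
Policy B (G + 37, B + 5):
  G = 8 + 37 = 45
  C = 93 + 4·45 = 273
  M = 141 + 6·45 + 5·273 = 1776
Policy C (G − 42):
  G = 8 − 42 = -34
  C = 93 + 4·(-34) = -43
  M = 141 + 6·(-34) + 5·(-43) = -278
Comparing — Policy A: M=99, Policy B: M=1776, Policy C: M=-278. Highest is 1776 (Policy B).

1776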